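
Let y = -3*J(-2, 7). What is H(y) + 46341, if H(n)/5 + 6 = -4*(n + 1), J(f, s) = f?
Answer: 46171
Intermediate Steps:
y = 6 (y = -3*(-2) = 6)
H(n) = -50 - 20*n (H(n) = -30 + 5*(-4*(n + 1)) = -30 + 5*(-4*(1 + n)) = -30 + 5*(-4 - 4*n) = -30 + (-20 - 20*n) = -50 - 20*n)
H(y) + 46341 = (-50 - 20*6) + 46341 = (-50 - 120) + 46341 = -170 + 46341 = 46171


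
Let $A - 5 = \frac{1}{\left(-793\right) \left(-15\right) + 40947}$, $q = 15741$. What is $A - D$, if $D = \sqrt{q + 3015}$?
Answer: $\frac{264211}{52842} - 6 \sqrt{521} \approx -131.95$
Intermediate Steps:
$D = 6 \sqrt{521}$ ($D = \sqrt{15741 + 3015} = \sqrt{18756} = 6 \sqrt{521} \approx 136.95$)
$A = \frac{264211}{52842}$ ($A = 5 + \frac{1}{\left(-793\right) \left(-15\right) + 40947} = 5 + \frac{1}{11895 + 40947} = 5 + \frac{1}{52842} = \frac{264211}{52842} \approx 5.0$)
$A - D = \frac{264211}{52842} - 6 \sqrt{521}$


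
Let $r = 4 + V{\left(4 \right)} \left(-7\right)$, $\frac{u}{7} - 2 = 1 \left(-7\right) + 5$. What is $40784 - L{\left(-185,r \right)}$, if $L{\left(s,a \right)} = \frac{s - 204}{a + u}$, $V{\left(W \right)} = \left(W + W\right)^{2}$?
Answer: $\frac{18107707}{444} \approx 40783.0$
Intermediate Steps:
$V{\left(W \right)} = 4 W^{2}$ ($V{\left(W \right)} = \left(2 W\right)^{2} = 4 W^{2}$)
$u = 0$ ($u = 14 + 7 \left(1 \left(-7\right) + 5\right) = 14 + 7 \left(-7 + 5\right) = 14 + 7 \left(-2\right) = 14 - 14 = 0$)
$r = -444$ ($r = 4 + 4 \cdot 4^{2} \left(-7\right) = 4 + 4 \cdot 16 \left(-7\right) = 4 + 64 \left(-7\right) = 4 - 448 = -444$)
$L{\left(s,a \right)} = \frac{-204 + s}{a}$ ($L{\left(s,a \right)} = \frac{s - 204}{a + 0} = \frac{-204 + s}{a}$)
$40784 - L{\left(-185,r \right)} = 40784 - \frac{-204 - 185}{-444} = 40784 - \left(- \frac{1}{444}\right) \left(-389\right) = 40784 - \frac{389}{444} = \frac{18107707}{444}$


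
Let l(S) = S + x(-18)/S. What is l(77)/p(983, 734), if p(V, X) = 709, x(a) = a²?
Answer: 6253/54593 ≈ 0.11454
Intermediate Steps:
l(S) = S + 324/S (l(S) = S + (-18)²/S = S + 324/S)
l(77)/p(983, 734) = (77 + 324/77)/709 = (77 + 324*(1/77))*(1/709) = (77 + 324/77)*(1/709) = (6253/77)*(1/709) = 6253/54593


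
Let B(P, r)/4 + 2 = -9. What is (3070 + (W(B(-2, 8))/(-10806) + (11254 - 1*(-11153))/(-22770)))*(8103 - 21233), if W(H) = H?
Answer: -5007572551553/124269 ≈ -4.0296e+7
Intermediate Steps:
B(P, r) = -44 (B(P, r) = -8 + 4*(-9) = -8 - 36 = -44)
(3070 + (W(B(-2, 8))/(-10806) + (11254 - 1*(-11153))/(-22770)))*(8103 - 21233) = (3070 + (-44/(-10806) + (11254 - 1*(-11153))/(-22770)))*(8103 - 21233) = (3070 + (-44*(-1/10806) + (11254 + 11153)*(-1/22770)))*(-13130) = (3070 + (22/5403 + 22407*(-1/22770)))*(-13130) = (3070 + (22/5403 - 679/690))*(-13130) = (3070 - 1217819/1242690)*(-13130) = (3813840481/1242690)*(-13130) = -5007572551553/124269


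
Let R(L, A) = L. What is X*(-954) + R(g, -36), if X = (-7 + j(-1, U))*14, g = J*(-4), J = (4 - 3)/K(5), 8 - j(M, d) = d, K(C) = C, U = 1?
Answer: -4/5 ≈ -0.80000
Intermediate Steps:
j(M, d) = 8 - d
J = 1/5 (J = (4 - 3)/5 = 1*(1/5) = 1/5 ≈ 0.20000)
g = -4/5 (g = (1/5)*(-4) = -4/5 ≈ -0.80000)
X = 0 (X = (-7 + (8 - 1*1))*14 = (-7 + (8 - 1))*14 = (-7 + 7)*14 = 0*14 = 0)
X*(-954) + R(g, -36) = 0*(-954) - 4/5 = 0 - 4/5 = -4/5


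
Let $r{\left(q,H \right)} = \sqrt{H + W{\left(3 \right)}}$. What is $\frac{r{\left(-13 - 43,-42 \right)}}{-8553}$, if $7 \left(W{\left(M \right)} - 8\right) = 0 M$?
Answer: $- \frac{i \sqrt{34}}{8553} \approx - 0.00068174 i$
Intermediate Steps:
$W{\left(M \right)} = 8$ ($W{\left(M \right)} = 8 + \frac{0 M}{7} = 8 + \frac{1}{7} \cdot 0 = 8 + 0 = 8$)
$r{\left(q,H \right)} = \sqrt{8 + H}$ ($r{\left(q,H \right)} = \sqrt{H + 8} = \sqrt{8 + H}$)
$\frac{r{\left(-13 - 43,-42 \right)}}{-8553} = \frac{\sqrt{8 - 42}}{-8553} = \sqrt{-34} \left(- \frac{1}{8553}\right) = i \sqrt{34} \left(- \frac{1}{8553}\right) = - \frac{i \sqrt{34}}{8553}$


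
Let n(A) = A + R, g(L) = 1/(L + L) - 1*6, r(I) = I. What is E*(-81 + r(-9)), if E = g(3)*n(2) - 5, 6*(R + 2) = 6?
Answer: 975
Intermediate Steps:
R = -1 (R = -2 + (⅙)*6 = -2 + 1 = -1)
g(L) = -6 + 1/(2*L) (g(L) = 1/(2*L) - 6 = -6 + 1/(2*L))
n(A) = -1 + A (n(A) = A - 1 = -1 + A)
E = -65/6 (E = (-6 + (½)/3)*(-1 + 2) - 5 = (-6 + (½)*(⅓))*1 - 5 = (-6 + ⅙)*1 - 5 = -35/6*1 - 5 = -35/6 - 5 = -65/6 ≈ -10.833)
E*(-81 + r(-9)) = -65*(-81 - 9)/6 = -65/6*(-90) = 975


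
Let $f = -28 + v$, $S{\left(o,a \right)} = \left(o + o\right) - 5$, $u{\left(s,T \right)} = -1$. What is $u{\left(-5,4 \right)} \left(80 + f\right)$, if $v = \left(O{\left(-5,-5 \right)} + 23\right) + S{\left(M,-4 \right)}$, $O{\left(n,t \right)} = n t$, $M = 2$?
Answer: $-99$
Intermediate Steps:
$S{\left(o,a \right)} = -5 + 2 o$ ($S{\left(o,a \right)} = 2 o - 5 = -5 + 2 o$)
$v = 47$ ($v = \left(\left(-5\right) \left(-5\right) + 23\right) + \left(-5 + 2 \cdot 2\right) = \left(25 + 23\right) + \left(-5 + 4\right) = 48 - 1 = 47$)
$f = 19$ ($f = -28 + 47 = 19$)
$u{\left(-5,4 \right)} \left(80 + f\right) = - (80 + 19) = \left(-1\right) 99 = -99$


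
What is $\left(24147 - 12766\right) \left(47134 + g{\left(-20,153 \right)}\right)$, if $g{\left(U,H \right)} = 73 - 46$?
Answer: $536739341$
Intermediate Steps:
$g{\left(U,H \right)} = 27$
$\left(24147 - 12766\right) \left(47134 + g{\left(-20,153 \right)}\right) = \left(24147 - 12766\right) \left(47134 + 27\right) = 11381 \cdot 47161 = 536739341$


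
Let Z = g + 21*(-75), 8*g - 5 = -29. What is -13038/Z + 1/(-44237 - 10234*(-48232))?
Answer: 5709003976319/690965506536 ≈ 8.2624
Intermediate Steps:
g = -3 (g = 5/8 + (⅛)*(-29) = 5/8 - 29/8 = -3)
Z = -1578 (Z = -3 + 21*(-75) = -3 - 1575 = -1578)
-13038/Z + 1/(-44237 - 10234*(-48232)) = -13038/(-1578) + 1/(-44237 - 10234*(-48232)) = -13038*(-1/1578) - 1/48232/(-54471) = 2173/263 - 1/54471*(-1/48232) = 2173/263 + 1/2627245272 = 5709003976319/690965506536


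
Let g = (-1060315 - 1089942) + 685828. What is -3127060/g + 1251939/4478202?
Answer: 1759664680439/728667652962 ≈ 2.4149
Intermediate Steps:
g = -1464429 (g = -2150257 + 685828 = -1464429)
-3127060/g + 1251939/4478202 = -3127060/(-1464429) + 1251939/4478202 = -3127060*(-1/1464429) + 1251939*(1/4478202) = 3127060/1464429 + 417313/1492734 = 1759664680439/728667652962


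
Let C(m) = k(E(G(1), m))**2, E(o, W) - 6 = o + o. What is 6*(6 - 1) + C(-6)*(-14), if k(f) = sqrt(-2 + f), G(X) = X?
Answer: -54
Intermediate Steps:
E(o, W) = 6 + 2*o (E(o, W) = 6 + (o + o) = 6 + 2*o)
C(m) = 6 (C(m) = (sqrt(-2 + (6 + 2*1)))**2 = (sqrt(-2 + (6 + 2)))**2 = (sqrt(-2 + 8))**2 = (sqrt(6))**2 = 6)
6*(6 - 1) + C(-6)*(-14) = 6*(6 - 1) + 6*(-14) = 6*5 - 84 = 30 - 84 = -54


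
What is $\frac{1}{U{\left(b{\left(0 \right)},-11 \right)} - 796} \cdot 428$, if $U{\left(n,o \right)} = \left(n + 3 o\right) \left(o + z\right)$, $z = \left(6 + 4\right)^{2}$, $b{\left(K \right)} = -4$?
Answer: $- \frac{428}{4089} \approx -0.10467$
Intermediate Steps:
$z = 100$ ($z = 10^{2} = 100$)
$U{\left(n,o \right)} = \left(100 + o\right) \left(n + 3 o\right)$ ($U{\left(n,o \right)} = \left(n + 3 o\right) \left(o + 100\right) = \left(n + 3 o\right) \left(100 + o\right) = \left(100 + o\right) \left(n + 3 o\right)$)
$\frac{1}{U{\left(b{\left(0 \right)},-11 \right)} - 796} \cdot 428 = \frac{1}{\left(3 \left(-11\right)^{2} + 100 \left(-4\right) + 300 \left(-11\right) - -44\right) - 796} \cdot 428 = \frac{1}{\left(3 \cdot 121 - 400 - 3300 + 44\right) - 796} \cdot 428 = \frac{1}{\left(363 - 400 - 3300 + 44\right) - 796} \cdot 428 = \frac{1}{-3293 - 796} \cdot 428 = \frac{1}{-4089} \cdot 428 = \left(- \frac{1}{4089}\right) 428 = - \frac{428}{4089}$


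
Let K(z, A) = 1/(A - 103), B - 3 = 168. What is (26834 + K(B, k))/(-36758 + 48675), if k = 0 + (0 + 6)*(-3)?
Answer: 3246913/1441957 ≈ 2.2517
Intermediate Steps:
B = 171 (B = 3 + 168 = 171)
k = -18 (k = 0 + 6*(-3) = 0 - 18 = -18)
K(z, A) = 1/(-103 + A)
(26834 + K(B, k))/(-36758 + 48675) = (26834 + 1/(-103 - 18))/(-36758 + 48675) = (26834 + 1/(-121))/11917 = (26834 - 1/121)*(1/11917) = (3246913/121)*(1/11917) = 3246913/1441957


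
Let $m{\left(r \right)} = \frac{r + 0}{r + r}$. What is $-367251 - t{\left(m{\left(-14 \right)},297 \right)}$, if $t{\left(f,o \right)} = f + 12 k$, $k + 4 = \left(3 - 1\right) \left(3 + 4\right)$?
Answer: $- \frac{734743}{2} \approx -3.6737 \cdot 10^{5}$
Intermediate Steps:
$k = 10$ ($k = -4 + \left(3 - 1\right) \left(3 + 4\right) = -4 + 2 \cdot 7 = -4 + 14 = 10$)
$m{\left(r \right)} = \frac{1}{2}$ ($m{\left(r \right)} = \frac{r}{2 r} = r \frac{1}{2 r} = \frac{1}{2}$)
$t{\left(f,o \right)} = 120 + f$ ($t{\left(f,o \right)} = f + 12 \cdot 10 = f + 120 = 120 + f$)
$-367251 - t{\left(m{\left(-14 \right)},297 \right)} = -367251 - \left(120 + \frac{1}{2}\right) = -367251 - \frac{241}{2} = - \frac{734743}{2}$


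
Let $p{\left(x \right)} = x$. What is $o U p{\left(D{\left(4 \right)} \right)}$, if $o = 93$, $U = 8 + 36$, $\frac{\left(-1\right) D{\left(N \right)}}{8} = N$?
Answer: $-130944$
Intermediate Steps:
$D{\left(N \right)} = - 8 N$
$U = 44$
$o U p{\left(D{\left(4 \right)} \right)} = 93 \cdot 44 \left(\left(-8\right) 4\right) = 4092 \left(-32\right) = -130944$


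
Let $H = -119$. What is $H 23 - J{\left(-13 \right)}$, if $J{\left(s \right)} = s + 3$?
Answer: $-2727$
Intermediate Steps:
$J{\left(s \right)} = 3 + s$
$H 23 - J{\left(-13 \right)} = \left(-119\right) 23 - \left(3 - 13\right) = -2737 - -10 = -2737 + 10 = -2727$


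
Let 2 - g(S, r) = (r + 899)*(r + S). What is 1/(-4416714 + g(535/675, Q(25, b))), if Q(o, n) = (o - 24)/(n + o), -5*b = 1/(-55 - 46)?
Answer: -21521143260/95068800937212923 ≈ -2.2637e-7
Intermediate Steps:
b = 1/505 (b = -1/(5*(-55 - 46)) = -⅕/(-101) = -⅕*(-1/101) = 1/505 ≈ 0.0019802)
Q(o, n) = (-24 + o)/(n + o)
g(S, r) = 2 - (899 + r)*(S + r) (g(S, r) = 2 - (r + 899)*(r + S) = 2 - (899 + r)*(S + r))
1/(-4416714 + g(535/675, Q(25, b))) = 1/(-4416714 + (2 - ((-24 + 25)/(1/505 + 25))² - 480965/675 - 899*(-24 + 25)/(1/505 + 25) - 535/675*(-24 + 25)/(1/505 + 25))) = 1/(-4416714 + (2 - (1/(12626/505))² - 480965/675 - 899/12626/505 - 535*(1/675)*1/(12626/505))) = 1/(-4416714 + (2 - ((505/12626)*1)² - 899*107/135 - 453995/12626 - 1*107/135*(505/12626)*1)) = 1/(-4416714 + (2 - (505/12626)² - 96193/135 - 899*505/12626 - 1*107/135*505/12626)) = 1/(-4416714 + (2 - 1*255025/159415876 - 96193/135 - 453995/12626 - 101/3186)) = 1/(-4416714 + (2 - 255025/159415876 - 96193/135 - 453995/12626 - 101/3186)) = 1/(-4416714 - 16066204765283/21521143260) = 1/(-95068800937212923/21521143260) = -21521143260/95068800937212923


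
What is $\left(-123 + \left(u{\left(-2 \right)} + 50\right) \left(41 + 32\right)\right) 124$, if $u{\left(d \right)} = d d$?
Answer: $473556$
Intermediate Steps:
$u{\left(d \right)} = d^{2}$
$\left(-123 + \left(u{\left(-2 \right)} + 50\right) \left(41 + 32\right)\right) 124 = \left(-123 + \left(\left(-2\right)^{2} + 50\right) \left(41 + 32\right)\right) 124 = \left(-123 + \left(4 + 50\right) 73\right) 124 = \left(-123 + 54 \cdot 73\right) 124 = \left(-123 + 3942\right) 124 = 3819 \cdot 124 = 473556$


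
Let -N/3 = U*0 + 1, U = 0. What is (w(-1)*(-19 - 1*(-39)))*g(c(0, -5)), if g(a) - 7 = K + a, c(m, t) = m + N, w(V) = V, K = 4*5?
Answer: -480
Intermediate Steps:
K = 20
N = -3 (N = -3*(0*0 + 1) = -3*(0 + 1) = -3*1 = -3)
c(m, t) = -3 + m (c(m, t) = m - 3 = -3 + m)
g(a) = 27 + a (g(a) = 7 + (20 + a) = 27 + a)
(w(-1)*(-19 - 1*(-39)))*g(c(0, -5)) = (-(-19 - 1*(-39)))*(27 + (-3 + 0)) = (-(-19 + 39))*(27 - 3) = -1*20*24 = -20*24 = -480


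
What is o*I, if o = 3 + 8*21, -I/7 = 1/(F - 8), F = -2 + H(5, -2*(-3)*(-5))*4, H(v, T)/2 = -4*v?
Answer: 1197/170 ≈ 7.0412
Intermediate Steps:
H(v, T) = -8*v (H(v, T) = 2*(-4*v) = -8*v)
F = -162 (F = -2 - 8*5*4 = -2 - 40*4 = -2 - 160 = -162)
I = 7/170 (I = -7/(-162 - 8) = -7/(-170) = -7*(-1/170) = 7/170 ≈ 0.041176)
o = 171 (o = 3 + 168 = 171)
o*I = 171*(7/170) = 1197/170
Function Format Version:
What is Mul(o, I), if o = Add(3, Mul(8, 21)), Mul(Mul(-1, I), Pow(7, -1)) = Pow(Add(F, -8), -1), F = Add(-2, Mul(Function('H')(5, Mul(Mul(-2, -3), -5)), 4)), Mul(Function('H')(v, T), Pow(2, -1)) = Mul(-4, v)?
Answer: Rational(1197, 170) ≈ 7.0412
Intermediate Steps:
Function('H')(v, T) = Mul(-8, v) (Function('H')(v, T) = Mul(2, Mul(-4, v)) = Mul(-8, v))
F = -162 (F = Add(-2, Mul(Mul(-8, 5), 4)) = Add(-2, Mul(-40, 4)) = Add(-2, -160) = -162)
I = Rational(7, 170) (I = Mul(-7, Pow(Add(-162, -8), -1)) = Mul(-7, Pow(-170, -1)) = Mul(-7, Rational(-1, 170)) = Rational(7, 170) ≈ 0.041176)
o = 171 (o = Add(3, 168) = 171)
Mul(o, I) = Mul(171, Rational(7, 170)) = Rational(1197, 170)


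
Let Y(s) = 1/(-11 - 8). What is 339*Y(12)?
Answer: -339/19 ≈ -17.842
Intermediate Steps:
Y(s) = -1/19 (Y(s) = 1/(-19) = -1/19)
339*Y(12) = 339*(-1/19) = -339/19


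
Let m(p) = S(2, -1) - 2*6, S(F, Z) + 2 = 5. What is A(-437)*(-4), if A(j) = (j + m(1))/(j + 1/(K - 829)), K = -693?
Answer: -2715248/665115 ≈ -4.0824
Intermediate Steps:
S(F, Z) = 3 (S(F, Z) = -2 + 5 = 3)
m(p) = -9 (m(p) = 3 - 2*6 = 3 - 12 = -9)
A(j) = (-9 + j)/(-1/1522 + j) (A(j) = (j - 9)/(j + 1/(-693 - 829)) = (-9 + j)/(j + 1/(-1522)) = (-9 + j)/(j - 1/1522) = (-9 + j)/(-1/1522 + j))
A(-437)*(-4) = (1522*(-9 - 437)/(-1 + 1522*(-437)))*(-4) = (1522*(-446)/(-1 - 665114))*(-4) = (1522*(-446)/(-665115))*(-4) = (1522*(-1/665115)*(-446))*(-4) = (678812/665115)*(-4) = -2715248/665115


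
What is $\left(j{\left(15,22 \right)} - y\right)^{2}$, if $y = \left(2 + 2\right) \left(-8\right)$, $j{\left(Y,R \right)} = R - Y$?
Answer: $1521$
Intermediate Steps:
$y = -32$ ($y = 4 \left(-8\right) = -32$)
$\left(j{\left(15,22 \right)} - y\right)^{2} = \left(\left(22 - 15\right) - -32\right)^{2} = \left(\left(22 - 15\right) + 32\right)^{2} = \left(7 + 32\right)^{2} = 39^{2} = 1521$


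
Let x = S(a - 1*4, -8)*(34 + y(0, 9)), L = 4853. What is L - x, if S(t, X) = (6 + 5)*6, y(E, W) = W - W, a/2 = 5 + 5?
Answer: 2609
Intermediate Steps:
a = 20 (a = 2*(5 + 5) = 2*10 = 20)
y(E, W) = 0
S(t, X) = 66 (S(t, X) = 11*6 = 66)
x = 2244 (x = 66*(34 + 0) = 66*34 = 2244)
L - x = 4853 - 1*2244 = 4853 - 2244 = 2609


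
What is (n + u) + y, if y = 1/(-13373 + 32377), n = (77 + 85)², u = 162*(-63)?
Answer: 304786153/19004 ≈ 16038.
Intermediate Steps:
u = -10206
n = 26244 (n = 162² = 26244)
y = 1/19004 ≈ 5.2620e-5
(n + u) + y = (26244 - 10206) + 1/19004 = 16038 + 1/19004 = 304786153/19004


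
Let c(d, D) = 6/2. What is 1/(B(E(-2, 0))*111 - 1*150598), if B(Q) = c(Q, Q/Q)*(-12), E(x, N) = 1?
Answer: -1/154594 ≈ -6.4686e-6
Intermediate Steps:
c(d, D) = 3 (c(d, D) = 6*(½) = 3)
B(Q) = -36 (B(Q) = 3*(-12) = -36)
1/(B(E(-2, 0))*111 - 1*150598) = 1/(-36*111 - 1*150598) = 1/(-3996 - 150598) = 1/(-154594) = -1/154594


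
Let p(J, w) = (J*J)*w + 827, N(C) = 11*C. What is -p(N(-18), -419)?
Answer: 16425649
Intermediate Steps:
p(J, w) = 827 + w*J² (p(J, w) = J²*w + 827 = w*J² + 827 = 827 + w*J²)
-p(N(-18), -419) = -(827 - 419*(11*(-18))²) = -(827 - 419*(-198)²) = -(827 - 419*39204) = -(827 - 16426476) = -1*(-16425649) = 16425649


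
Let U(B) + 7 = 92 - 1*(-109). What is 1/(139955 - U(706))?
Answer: 1/139761 ≈ 7.1551e-6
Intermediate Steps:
U(B) = 194 (U(B) = -7 + (92 - 1*(-109)) = -7 + (92 + 109) = -7 + 201 = 194)
1/(139955 - U(706)) = 1/(139955 - 1*194) = 1/(139955 - 194) = 1/139761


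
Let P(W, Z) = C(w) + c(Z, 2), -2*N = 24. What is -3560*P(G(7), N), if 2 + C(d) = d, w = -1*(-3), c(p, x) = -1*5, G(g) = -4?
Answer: 14240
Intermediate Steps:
c(p, x) = -5
w = 3
C(d) = -2 + d
N = -12 (N = -½*24 = -12)
P(W, Z) = -4 (P(W, Z) = (-2 + 3) - 5 = 1 - 5 = -4)
-3560*P(G(7), N) = -3560*(-4) = 14240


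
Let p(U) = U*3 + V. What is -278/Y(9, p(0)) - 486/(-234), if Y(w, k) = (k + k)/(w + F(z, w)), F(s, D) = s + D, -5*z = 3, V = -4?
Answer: 157749/260 ≈ 606.73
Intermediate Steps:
z = -3/5 (z = -1/5*3 = -3/5 ≈ -0.60000)
F(s, D) = D + s
p(U) = -4 + 3*U (p(U) = U*3 - 4 = 3*U - 4 = -4 + 3*U)
Y(w, k) = 2*k/(-3/5 + 2*w) (Y(w, k) = (k + k)/(w + (w - 3/5)) = (2*k)/(w + (-3/5 + w)) = (2*k)/(-3/5 + 2*w) = 2*k/(-3/5 + 2*w))
-278/Y(9, p(0)) - 486/(-234) = -278*(-3 + 10*9)/(10*(-4 + 3*0)) - 486/(-234) = -278*(-3 + 90)/(10*(-4 + 0)) - 486*(-1/234) = -278/(10*(-4)/87) + 27/13 = -278/(10*(-4)*(1/87)) + 27/13 = -278/(-40/87) + 27/13 = -278*(-87/40) + 27/13 = 12093/20 + 27/13 = 157749/260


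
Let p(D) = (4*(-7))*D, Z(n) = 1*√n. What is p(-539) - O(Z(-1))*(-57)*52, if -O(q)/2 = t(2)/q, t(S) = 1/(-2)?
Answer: 15092 - 2964*I ≈ 15092.0 - 2964.0*I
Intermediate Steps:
t(S) = -½
Z(n) = √n
p(D) = -28*D
O(q) = 1/q (O(q) = -(-1)/q = 1/q)
p(-539) - O(Z(-1))*(-57)*52 = -28*(-539) - -57/√(-1)*52 = 15092 - -57/I*52 = 15092 - -I*(-57)*52 = 15092 - 57*I*52 = 15092 - 2964*I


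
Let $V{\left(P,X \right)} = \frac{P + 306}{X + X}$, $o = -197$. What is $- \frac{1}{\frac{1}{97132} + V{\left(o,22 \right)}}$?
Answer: $- \frac{534226}{1323429} \approx -0.40367$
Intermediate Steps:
$V{\left(P,X \right)} = \frac{306 + P}{2 X}$
$- \frac{1}{\frac{1}{97132} + V{\left(o,22 \right)}} = - \frac{1}{\frac{1}{97132} + \frac{306 - 197}{2 \cdot 22}} = - \frac{1}{\frac{1}{97132} + \frac{1}{2} \cdot \frac{1}{22} \cdot 109} = - \frac{1}{\frac{1}{97132} + \frac{109}{44}} = - \frac{1}{\frac{1323429}{534226}} = \left(-1\right) \frac{534226}{1323429} = - \frac{534226}{1323429}$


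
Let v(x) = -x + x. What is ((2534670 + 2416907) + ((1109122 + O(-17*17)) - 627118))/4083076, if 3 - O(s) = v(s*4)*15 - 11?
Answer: 5433595/4083076 ≈ 1.3308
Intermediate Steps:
v(x) = 0
O(s) = 14 (O(s) = 3 - (0*15 - 11) = 3 - (0 - 11) = 3 - 1*(-11) = 3 + 11 = 14)
((2534670 + 2416907) + ((1109122 + O(-17*17)) - 627118))/4083076 = ((2534670 + 2416907) + ((1109122 + 14) - 627118))/4083076 = (4951577 + (1109136 - 627118))*(1/4083076) = (4951577 + 482018)*(1/4083076) = 5433595*(1/4083076) = 5433595/4083076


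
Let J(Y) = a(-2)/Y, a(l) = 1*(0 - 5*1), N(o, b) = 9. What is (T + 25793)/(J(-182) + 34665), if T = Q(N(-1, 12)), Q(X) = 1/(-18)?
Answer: 42248843/56781315 ≈ 0.74406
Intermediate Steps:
a(l) = -5 (a(l) = 1*(0 - 5) = 1*(-5) = -5)
Q(X) = -1/18
T = -1/18 ≈ -0.055556
J(Y) = -5/Y
(T + 25793)/(J(-182) + 34665) = (-1/18 + 25793)/(-5/(-182) + 34665) = 464273/(18*(-5*(-1/182) + 34665)) = 464273/(18*(5/182 + 34665)) = 464273/(18*(6309035/182)) = (464273/18)*(182/6309035) = 42248843/56781315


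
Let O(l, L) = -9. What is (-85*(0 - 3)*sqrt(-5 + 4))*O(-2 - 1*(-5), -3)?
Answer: -2295*I ≈ -2295.0*I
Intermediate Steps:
(-85*(0 - 3)*sqrt(-5 + 4))*O(-2 - 1*(-5), -3) = -85*(0 - 3)*sqrt(-5 + 4)*(-9) = -(-255)*sqrt(-1)*(-9) = -(-255)*I*(-9) = (255*I)*(-9) = -2295*I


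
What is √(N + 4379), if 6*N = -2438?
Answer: √35754/3 ≈ 63.029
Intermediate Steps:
N = -1219/3 (N = (⅙)*(-2438) = -1219/3 ≈ -406.33)
√(N + 4379) = √(-1219/3 + 4379) = √(11918/3) = √35754/3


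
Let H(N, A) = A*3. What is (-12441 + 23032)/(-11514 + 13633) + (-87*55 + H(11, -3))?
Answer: -10147895/2119 ≈ -4789.0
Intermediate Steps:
H(N, A) = 3*A
(-12441 + 23032)/(-11514 + 13633) + (-87*55 + H(11, -3)) = (-12441 + 23032)/(-11514 + 13633) + (-87*55 + 3*(-3)) = 10591/2119 + (-4785 - 9) = 10591*(1/2119) - 4794 = 10591/2119 - 4794 = -10147895/2119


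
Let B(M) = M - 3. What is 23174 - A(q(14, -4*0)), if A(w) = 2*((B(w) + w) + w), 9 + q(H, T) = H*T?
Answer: 23234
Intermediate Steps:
B(M) = -3 + M
q(H, T) = -9 + H*T
A(w) = -6 + 6*w (A(w) = 2*(((-3 + w) + w) + w) = 2*((-3 + 2*w) + w) = 2*(-3 + 3*w) = -6 + 6*w)
23174 - A(q(14, -4*0)) = 23174 - (-6 + 6*(-9 + 14*(-4*0))) = 23174 - (-6 + 6*(-9 + 14*0)) = 23174 - (-6 + 6*(-9 + 0)) = 23174 - (-6 + 6*(-9)) = 23174 - (-6 - 54) = 23174 - 1*(-60) = 23174 + 60 = 23234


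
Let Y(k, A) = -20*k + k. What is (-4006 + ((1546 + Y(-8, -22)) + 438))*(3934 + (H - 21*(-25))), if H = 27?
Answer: -8388820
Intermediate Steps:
Y(k, A) = -19*k
(-4006 + ((1546 + Y(-8, -22)) + 438))*(3934 + (H - 21*(-25))) = (-4006 + ((1546 - 19*(-8)) + 438))*(3934 + (27 - 21*(-25))) = (-4006 + ((1546 + 152) + 438))*(3934 + (27 + 525)) = (-4006 + (1698 + 438))*(3934 + 552) = (-4006 + 2136)*4486 = -1870*4486 = -8388820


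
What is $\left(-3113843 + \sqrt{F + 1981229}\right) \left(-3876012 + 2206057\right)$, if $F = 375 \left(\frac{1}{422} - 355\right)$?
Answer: $5199977687065 - \frac{1669955 \sqrt{329117910986}}{422} \approx 5.1977 \cdot 10^{12}$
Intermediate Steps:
$F = - \frac{56178375}{422}$ ($F = 375 \left(\frac{1}{422} - 355\right) = 375 \left(- \frac{149809}{422}\right) = - \frac{56178375}{422} \approx -1.3312 \cdot 10^{5}$)
$\left(-3113843 + \sqrt{F + 1981229}\right) \left(-3876012 + 2206057\right) = \left(-3113843 + \sqrt{- \frac{56178375}{422} + 1981229}\right) \left(-3876012 + 2206057\right) = \left(-3113843 + \sqrt{\frac{779900263}{422}}\right) \left(-1669955\right) = \left(-3113843 + \frac{\sqrt{329117910986}}{422}\right) \left(-1669955\right) = 5199977687065 - \frac{1669955 \sqrt{329117910986}}{422}$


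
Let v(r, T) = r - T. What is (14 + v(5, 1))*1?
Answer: 18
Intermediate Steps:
(14 + v(5, 1))*1 = (14 + (5 - 1*1))*1 = (14 + (5 - 1))*1 = (14 + 4)*1 = 18*1 = 18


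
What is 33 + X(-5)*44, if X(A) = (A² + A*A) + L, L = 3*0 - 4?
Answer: 2057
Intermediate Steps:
L = -4 (L = 0 - 4 = -4)
X(A) = -4 + 2*A² (X(A) = (A² + A*A) - 4 = (A² + A²) - 4 = 2*A² - 4 = -4 + 2*A²)
33 + X(-5)*44 = 33 + (-4 + 2*(-5)²)*44 = 33 + (-4 + 2*25)*44 = 33 + (-4 + 50)*44 = 33 + 46*44 = 33 + 2024 = 2057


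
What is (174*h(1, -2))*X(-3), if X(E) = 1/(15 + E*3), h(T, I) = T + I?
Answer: -29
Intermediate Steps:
h(T, I) = I + T
X(E) = 1/(15 + 3*E)
(174*h(1, -2))*X(-3) = (174*(-2 + 1))*(1/(3*(5 - 3))) = (174*(-1))*((1/3)/2) = -58/2 = -174*1/6 = -29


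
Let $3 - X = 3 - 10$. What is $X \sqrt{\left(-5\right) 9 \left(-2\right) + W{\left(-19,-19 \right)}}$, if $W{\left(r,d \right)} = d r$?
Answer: $10 \sqrt{451} \approx 212.37$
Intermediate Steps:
$X = 10$ ($X = 3 - \left(3 - 10\right) = 3 - -7 = 3 + 7 = 10$)
$X \sqrt{\left(-5\right) 9 \left(-2\right) + W{\left(-19,-19 \right)}} = 10 \sqrt{\left(-5\right) 9 \left(-2\right) - -361} = 10 \sqrt{\left(-45\right) \left(-2\right) + 361} = 10 \sqrt{90 + 361} = 10 \sqrt{451}$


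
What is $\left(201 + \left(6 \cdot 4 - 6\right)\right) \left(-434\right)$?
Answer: $-95046$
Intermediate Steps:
$\left(201 + \left(6 \cdot 4 - 6\right)\right) \left(-434\right) = \left(201 + \left(24 - 6\right)\right) \left(-434\right) = \left(201 + 18\right) \left(-434\right) = 219 \left(-434\right) = -95046$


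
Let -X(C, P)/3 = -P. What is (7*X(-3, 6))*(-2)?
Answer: -252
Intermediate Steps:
X(C, P) = 3*P (X(C, P) = -(-3)*P = 3*P)
(7*X(-3, 6))*(-2) = (7*(3*6))*(-2) = (7*18)*(-2) = 126*(-2) = -252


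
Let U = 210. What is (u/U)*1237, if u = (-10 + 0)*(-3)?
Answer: 1237/7 ≈ 176.71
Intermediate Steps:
u = 30 (u = -10*(-3) = 30)
(u/U)*1237 = (30/210)*1237 = (30*(1/210))*1237 = (⅐)*1237 = 1237/7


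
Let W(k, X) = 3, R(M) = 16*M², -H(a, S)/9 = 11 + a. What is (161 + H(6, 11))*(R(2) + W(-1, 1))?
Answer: 536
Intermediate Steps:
H(a, S) = -99 - 9*a (H(a, S) = -9*(11 + a) = -99 - 9*a)
(161 + H(6, 11))*(R(2) + W(-1, 1)) = (161 + (-99 - 9*6))*(16*2² + 3) = (161 + (-99 - 54))*(16*4 + 3) = (161 - 153)*(64 + 3) = 8*67 = 536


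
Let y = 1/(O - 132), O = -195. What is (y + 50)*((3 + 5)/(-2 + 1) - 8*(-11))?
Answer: 1307920/327 ≈ 3999.8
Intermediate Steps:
y = -1/327 (y = 1/(-195 - 132) = 1/(-327) = -1/327 ≈ -0.0030581)
(y + 50)*((3 + 5)/(-2 + 1) - 8*(-11)) = (-1/327 + 50)*((3 + 5)/(-2 + 1) - 8*(-11)) = 16349*(8/(-1) + 88)/327 = 16349*(8*(-1) + 88)/327 = 16349*(-8 + 88)/327 = (16349/327)*80 = 1307920/327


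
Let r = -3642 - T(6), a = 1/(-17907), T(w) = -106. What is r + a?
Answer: -63319153/17907 ≈ -3536.0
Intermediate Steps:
a = -1/17907 ≈ -5.5844e-5
r = -3536 (r = -3642 - 1*(-106) = -3642 + 106 = -3536)
r + a = -3536 - 1/17907 = -63319153/17907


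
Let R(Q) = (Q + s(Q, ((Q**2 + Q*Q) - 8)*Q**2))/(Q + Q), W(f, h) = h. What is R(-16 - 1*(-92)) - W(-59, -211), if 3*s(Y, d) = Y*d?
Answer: 22226471/2 ≈ 1.1113e+7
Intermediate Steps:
s(Y, d) = Y*d/3 (s(Y, d) = (Y*d)/3 = Y*d/3)
R(Q) = (Q + Q**3*(-8 + 2*Q**2)/3)/(2*Q) (R(Q) = (Q + Q*(((Q**2 + Q*Q) - 8)*Q**2)/3)/(Q + Q) = (Q + Q*(((Q**2 + Q**2) - 8)*Q**2)/3)/((2*Q)) = (Q + Q*((2*Q**2 - 8)*Q**2)/3)*(1/(2*Q)) = (Q + Q*((-8 + 2*Q**2)*Q**2)/3)*(1/(2*Q)) = (Q + Q*(Q**2*(-8 + 2*Q**2))/3)*(1/(2*Q)) = (Q + Q**3*(-8 + 2*Q**2)/3)*(1/(2*Q)) = (Q + Q**3*(-8 + 2*Q**2)/3)/(2*Q))
R(-16 - 1*(-92)) - W(-59, -211) = (1/2 + (-16 - 1*(-92))**2*(-4 + (-16 - 1*(-92))**2)/3) - 1*(-211) = (1/2 + (-16 + 92)**2*(-4 + (-16 + 92)**2)/3) + 211 = (1/2 + (1/3)*76**2*(-4 + 76**2)) + 211 = (1/2 + (1/3)*5776*(-4 + 5776)) + 211 = (1/2 + (1/3)*5776*5772) + 211 = (1/2 + 11113024) + 211 = 22226049/2 + 211 = 22226471/2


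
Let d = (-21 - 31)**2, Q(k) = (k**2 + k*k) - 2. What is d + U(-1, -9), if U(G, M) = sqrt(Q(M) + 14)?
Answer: 2704 + sqrt(174) ≈ 2717.2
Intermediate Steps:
Q(k) = -2 + 2*k**2 (Q(k) = (k**2 + k**2) - 2 = 2*k**2 - 2 = -2 + 2*k**2)
U(G, M) = sqrt(12 + 2*M**2) (U(G, M) = sqrt((-2 + 2*M**2) + 14) = sqrt(12 + 2*M**2))
d = 2704 (d = (-52)**2 = 2704)
d + U(-1, -9) = 2704 + sqrt(12 + 2*(-9)**2) = 2704 + sqrt(12 + 2*81) = 2704 + sqrt(12 + 162) = 2704 + sqrt(174)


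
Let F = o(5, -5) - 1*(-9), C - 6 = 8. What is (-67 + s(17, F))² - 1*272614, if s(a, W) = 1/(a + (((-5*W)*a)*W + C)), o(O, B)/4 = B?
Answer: -28191871978463/105144516 ≈ -2.6813e+5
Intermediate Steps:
C = 14 (C = 6 + 8 = 14)
o(O, B) = 4*B
F = -11 (F = 4*(-5) - 1*(-9) = -20 + 9 = -11)
s(a, W) = 1/(14 + a - 5*a*W²) (s(a, W) = 1/(a + (((-5*W)*a)*W + 14)) = 1/(a + ((-5*W*a)*W + 14)) = 1/(a + (-5*a*W² + 14)) = 1/(a + (14 - 5*a*W²)) = 1/(14 + a - 5*a*W²))
(-67 + s(17, F))² - 1*272614 = (-67 + 1/(14 + 17 - 5*17*(-11)²))² - 1*272614 = (-67 + 1/(14 + 17 - 5*17*121))² - 272614 = (-67 + 1/(14 + 17 - 10285))² - 272614 = (-67 + 1/(-10254))² - 272614 = (-67 - 1/10254)² - 272614 = (-687019/10254)² - 272614 = 471995106361/105144516 - 272614 = -28191871978463/105144516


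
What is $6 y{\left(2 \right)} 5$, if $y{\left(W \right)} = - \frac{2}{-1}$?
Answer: $60$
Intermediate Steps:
$y{\left(W \right)} = 2$ ($y{\left(W \right)} = \left(-2\right) \left(-1\right) = 2$)
$6 y{\left(2 \right)} 5 = 6 \cdot 2 \cdot 5 = 12 \cdot 5 = 60$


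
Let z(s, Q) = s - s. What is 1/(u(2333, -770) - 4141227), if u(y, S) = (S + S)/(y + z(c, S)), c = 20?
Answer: -2333/9661484131 ≈ -2.4147e-7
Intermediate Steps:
z(s, Q) = 0
u(y, S) = 2*S/y (u(y, S) = (S + S)/(y + 0) = (2*S)/y = 2*S/y)
1/(u(2333, -770) - 4141227) = 1/(2*(-770)/2333 - 4141227) = 1/(2*(-770)*(1/2333) - 4141227) = 1/(-1540/2333 - 4141227) = 1/(-9661484131/2333) = -2333/9661484131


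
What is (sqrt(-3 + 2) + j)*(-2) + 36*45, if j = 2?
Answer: 1616 - 2*I ≈ 1616.0 - 2.0*I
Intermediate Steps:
(sqrt(-3 + 2) + j)*(-2) + 36*45 = (sqrt(-3 + 2) + 2)*(-2) + 36*45 = (sqrt(-1) + 2)*(-2) + 1620 = (I + 2)*(-2) + 1620 = (2 + I)*(-2) + 1620 = (-4 - 2*I) + 1620 = 1616 - 2*I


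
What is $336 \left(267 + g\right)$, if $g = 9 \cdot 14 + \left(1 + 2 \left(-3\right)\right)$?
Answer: $130368$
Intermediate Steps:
$g = 121$ ($g = 126 + \left(1 - 6\right) = 126 - 5 = 121$)
$336 \left(267 + g\right) = 336 \left(267 + 121\right) = 336 \cdot 388 = 130368$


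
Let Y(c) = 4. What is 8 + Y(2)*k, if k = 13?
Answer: 60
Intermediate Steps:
8 + Y(2)*k = 8 + 4*13 = 8 + 52 = 60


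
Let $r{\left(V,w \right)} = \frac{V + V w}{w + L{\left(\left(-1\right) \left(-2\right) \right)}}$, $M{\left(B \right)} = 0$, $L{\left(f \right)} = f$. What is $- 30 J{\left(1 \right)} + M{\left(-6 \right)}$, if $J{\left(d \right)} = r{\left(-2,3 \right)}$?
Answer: $48$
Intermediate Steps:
$r{\left(V,w \right)} = \frac{V + V w}{2 + w}$ ($r{\left(V,w \right)} = \frac{V + V w}{w - -2} = \frac{V + V w}{w + 2} = \frac{V + V w}{2 + w}$)
$J{\left(d \right)} = - \frac{8}{5}$ ($J{\left(d \right)} = - \frac{2 \left(1 + 3\right)}{2 + 3} = \left(-2\right) \frac{1}{5} \cdot 4 = - \frac{8}{5}$)
$- 30 J{\left(1 \right)} + M{\left(-6 \right)} = \left(-30\right) \left(- \frac{8}{5}\right) + 0 = 48 + 0 = 48$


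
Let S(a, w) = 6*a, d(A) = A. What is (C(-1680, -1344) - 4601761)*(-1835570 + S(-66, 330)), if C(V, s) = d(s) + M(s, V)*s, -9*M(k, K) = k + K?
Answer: 9280237144574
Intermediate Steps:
M(k, K) = -K/9 - k/9 (M(k, K) = -(k + K)/9 = -(K + k)/9 = -K/9 - k/9)
C(V, s) = s + s*(-V/9 - s/9) (C(V, s) = s + (-V/9 - s/9)*s = s + s*(-V/9 - s/9))
(C(-1680, -1344) - 4601761)*(-1835570 + S(-66, 330)) = ((1/9)*(-1344)*(9 - 1*(-1680) - 1*(-1344)) - 4601761)*(-1835570 + 6*(-66)) = ((1/9)*(-1344)*(9 + 1680 + 1344) - 4601761)*(-1835570 - 396) = ((1/9)*(-1344)*3033 - 4601761)*(-1835966) = (-452928 - 4601761)*(-1835966) = -5054689*(-1835966) = 9280237144574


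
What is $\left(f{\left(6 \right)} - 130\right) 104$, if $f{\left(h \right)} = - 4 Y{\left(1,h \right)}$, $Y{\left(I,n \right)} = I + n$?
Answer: $-16432$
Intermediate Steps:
$f{\left(h \right)} = -4 - 4 h$ ($f{\left(h \right)} = - 4 \left(1 + h\right) = -4 - 4 h$)
$\left(f{\left(6 \right)} - 130\right) 104 = \left(\left(-4 - 24\right) - 130\right) 104 = \left(-28 - 130\right) 104 = \left(-158\right) 104 = -16432$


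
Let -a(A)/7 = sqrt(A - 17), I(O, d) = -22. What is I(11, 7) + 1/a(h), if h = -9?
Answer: -22 + I*sqrt(26)/182 ≈ -22.0 + 0.028017*I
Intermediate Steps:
a(A) = -7*sqrt(-17 + A) (a(A) = -7*sqrt(A - 17) = -7*sqrt(-17 + A))
I(11, 7) + 1/a(h) = -22 + 1/(-7*sqrt(-17 - 9)) = -22 + 1/(-7*I*sqrt(26)) = -22 + I*sqrt(26)/182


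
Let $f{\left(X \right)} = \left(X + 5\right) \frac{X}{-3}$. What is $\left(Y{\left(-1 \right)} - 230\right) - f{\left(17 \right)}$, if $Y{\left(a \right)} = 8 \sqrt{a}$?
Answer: $- \frac{316}{3} + 8 i \approx -105.33 + 8.0 i$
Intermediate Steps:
$f{\left(X \right)} = - \frac{X \left(5 + X\right)}{3}$ ($f{\left(X \right)} = \left(5 + X\right) X \left(- \frac{1}{3}\right) = \left(5 + X\right) \left(- \frac{X}{3}\right) = - \frac{X \left(5 + X\right)}{3}$)
$\left(Y{\left(-1 \right)} - 230\right) - f{\left(17 \right)} = \left(8 \sqrt{-1} - 230\right) - \left(- \frac{1}{3}\right) 17 \left(5 + 17\right) = \left(8 i - 230\right) - \left(- \frac{1}{3}\right) 17 \cdot 22 = \left(-230 + 8 i\right) - - \frac{374}{3} = \left(-230 + 8 i\right) + \frac{374}{3} = - \frac{316}{3} + 8 i$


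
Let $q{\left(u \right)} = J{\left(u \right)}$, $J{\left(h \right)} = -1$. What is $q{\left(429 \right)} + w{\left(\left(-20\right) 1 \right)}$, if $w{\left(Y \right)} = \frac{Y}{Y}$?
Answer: $0$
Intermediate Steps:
$q{\left(u \right)} = -1$
$w{\left(Y \right)} = 1$
$q{\left(429 \right)} + w{\left(\left(-20\right) 1 \right)} = -1 + 1 = 0$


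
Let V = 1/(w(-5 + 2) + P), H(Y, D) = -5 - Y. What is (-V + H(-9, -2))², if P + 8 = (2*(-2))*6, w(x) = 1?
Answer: 15625/961 ≈ 16.259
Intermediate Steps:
P = -32 (P = -8 + (2*(-2))*6 = -8 - 4*6 = -8 - 24 = -32)
V = -1/31 (V = 1/(1 - 32) = 1/(-31) = -1/31 ≈ -0.032258)
(-V + H(-9, -2))² = (-1*(-1/31) + (-5 - 1*(-9)))² = (1/31 + (-5 + 9))² = (1/31 + 4)² = (125/31)² = 15625/961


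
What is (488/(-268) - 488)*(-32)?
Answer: 1050176/67 ≈ 15674.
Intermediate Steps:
(488/(-268) - 488)*(-32) = (488*(-1/268) - 488)*(-32) = (-122/67 - 488)*(-32) = -32818/67*(-32) = 1050176/67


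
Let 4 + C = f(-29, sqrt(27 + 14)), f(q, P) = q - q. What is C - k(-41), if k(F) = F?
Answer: 37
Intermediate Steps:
f(q, P) = 0
C = -4 (C = -4 + 0 = -4)
C - k(-41) = -4 - 1*(-41) = -4 + 41 = 37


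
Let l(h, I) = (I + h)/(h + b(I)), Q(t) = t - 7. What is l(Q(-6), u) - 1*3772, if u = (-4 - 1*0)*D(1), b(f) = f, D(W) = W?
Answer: -3771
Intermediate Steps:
Q(t) = -7 + t
u = -4 (u = (-4 - 1*0)*1 = (-4 + 0)*1 = -4*1 = -4)
l(h, I) = 1 (l(h, I) = (I + h)/(h + I) = (I + h)/(I + h) = 1)
l(Q(-6), u) - 1*3772 = 1 - 1*3772 = 1 - 3772 = -3771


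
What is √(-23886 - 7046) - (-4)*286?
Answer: 1144 + 2*I*√7733 ≈ 1144.0 + 175.88*I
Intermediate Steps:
√(-23886 - 7046) - (-4)*286 = √(-30932) - 1*(-1144) = 2*I*√7733 + 1144 = 1144 + 2*I*√7733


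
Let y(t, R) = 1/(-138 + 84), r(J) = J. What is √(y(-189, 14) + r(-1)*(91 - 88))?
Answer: I*√978/18 ≈ 1.7374*I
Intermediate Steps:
y(t, R) = -1/54 (y(t, R) = 1/(-54) = -1/54)
√(y(-189, 14) + r(-1)*(91 - 88)) = √(-1/54 - (91 - 88)) = √(-1/54 - 1*3) = √(-1/54 - 3) = √(-163/54) = I*√978/18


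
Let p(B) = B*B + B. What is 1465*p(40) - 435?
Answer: 2402165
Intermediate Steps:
p(B) = B + B**2 (p(B) = B**2 + B = B + B**2)
1465*p(40) - 435 = 1465*(40*(1 + 40)) - 435 = 1465*(40*41) - 435 = 1465*1640 - 435 = 2402600 - 435 = 2402165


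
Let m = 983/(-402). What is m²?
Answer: 966289/161604 ≈ 5.9794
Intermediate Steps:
m = -983/402 (m = 983*(-1/402) = -983/402 ≈ -2.4453)
m² = (-983/402)² = 966289/161604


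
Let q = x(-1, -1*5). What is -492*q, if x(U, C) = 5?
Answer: -2460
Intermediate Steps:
q = 5
-492*q = -492*5 = -2460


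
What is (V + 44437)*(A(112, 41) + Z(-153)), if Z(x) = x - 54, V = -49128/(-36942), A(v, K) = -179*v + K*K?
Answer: -5081972647478/6157 ≈ -8.2540e+8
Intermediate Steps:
A(v, K) = K² - 179*v (A(v, K) = -179*v + K² = K² - 179*v)
V = 8188/6157 (V = -49128*(-1/36942) = 8188/6157 ≈ 1.3299)
Z(x) = -54 + x
(V + 44437)*(A(112, 41) + Z(-153)) = (8188/6157 + 44437)*((41² - 179*112) + (-54 - 153)) = 273606797*((1681 - 20048) - 207)/6157 = 273606797*(-18367 - 207)/6157 = (273606797/6157)*(-18574) = -5081972647478/6157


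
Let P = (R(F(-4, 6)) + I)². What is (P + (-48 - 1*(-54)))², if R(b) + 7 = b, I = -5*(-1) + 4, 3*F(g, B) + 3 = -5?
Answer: 3364/81 ≈ 41.531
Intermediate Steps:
F(g, B) = -8/3 (F(g, B) = -1 + (⅓)*(-5) = -1 - 5/3 = -8/3)
I = 9 (I = 5 + 4 = 9)
R(b) = -7 + b
P = 4/9 (P = ((-7 - 8/3) + 9)² = (-29/3 + 9)² = (-⅔)² = 4/9 ≈ 0.44444)
(P + (-48 - 1*(-54)))² = (4/9 + (-48 - 1*(-54)))² = (4/9 + (-48 + 54))² = (4/9 + 6)² = (58/9)² = 3364/81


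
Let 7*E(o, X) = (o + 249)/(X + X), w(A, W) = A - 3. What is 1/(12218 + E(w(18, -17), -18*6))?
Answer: 63/769723 ≈ 8.1848e-5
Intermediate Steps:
w(A, W) = -3 + A
E(o, X) = (249 + o)/(14*X) (E(o, X) = ((o + 249)/(X + X))/7 = ((249 + o)/((2*X)))/7 = ((249 + o)*(1/(2*X)))/7 = ((249 + o)/(2*X))/7 = (249 + o)/(14*X))
1/(12218 + E(w(18, -17), -18*6)) = 1/(12218 + (249 + (-3 + 18))/(14*((-18*6)))) = 1/(12218 + (1/14)*(249 + 15)/(-108)) = 1/(12218 + (1/14)*(-1/108)*264) = 1/(12218 - 11/63) = 1/(769723/63) = 63/769723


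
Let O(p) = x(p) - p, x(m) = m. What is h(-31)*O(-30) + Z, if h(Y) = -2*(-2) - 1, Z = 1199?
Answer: 1199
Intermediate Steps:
O(p) = 0 (O(p) = p - p = 0)
h(Y) = 3 (h(Y) = 4 - 1 = 3)
h(-31)*O(-30) + Z = 3*0 + 1199 = 0 + 1199 = 1199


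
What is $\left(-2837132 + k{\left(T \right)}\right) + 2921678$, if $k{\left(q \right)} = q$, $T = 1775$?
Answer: $86321$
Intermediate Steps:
$\left(-2837132 + k{\left(T \right)}\right) + 2921678 = \left(-2837132 + 1775\right) + 2921678 = -2835357 + 2921678 = 86321$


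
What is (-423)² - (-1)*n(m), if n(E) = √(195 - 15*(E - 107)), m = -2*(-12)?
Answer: 178929 + 12*√10 ≈ 1.7897e+5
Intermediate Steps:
m = 24
n(E) = √(1800 - 15*E) (n(E) = √(195 - 15*(-107 + E)) = √(195 + (1605 - 15*E)) = √(1800 - 15*E))
(-423)² - (-1)*n(m) = (-423)² - (-1)*√(1800 - 15*24) = 178929 - (-1)*√(1800 - 360) = 178929 - (-1)*√1440 = 178929 - (-1)*12*√10 = 178929 - (-12)*√10 = 178929 + 12*√10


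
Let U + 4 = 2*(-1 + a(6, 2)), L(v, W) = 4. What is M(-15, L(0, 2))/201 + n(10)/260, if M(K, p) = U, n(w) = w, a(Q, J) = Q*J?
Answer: 223/1742 ≈ 0.12801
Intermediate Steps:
a(Q, J) = J*Q
U = 18 (U = -4 + 2*(-1 + 2*6) = -4 + 2*(-1 + 12) = -4 + 2*11 = -4 + 22 = 18)
M(K, p) = 18
M(-15, L(0, 2))/201 + n(10)/260 = 18/201 + 10/260 = 18*(1/201) + 10*(1/260) = 6/67 + 1/26 = 223/1742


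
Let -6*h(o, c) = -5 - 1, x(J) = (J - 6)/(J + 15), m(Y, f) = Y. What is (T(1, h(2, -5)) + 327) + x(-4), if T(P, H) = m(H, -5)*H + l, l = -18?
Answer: 3400/11 ≈ 309.09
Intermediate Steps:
x(J) = (-6 + J)/(15 + J)
h(o, c) = 1 (h(o, c) = -(-5 - 1)/6 = -⅙*(-6) = 1)
T(P, H) = -18 + H² (T(P, H) = H*H - 18 = H² - 18 = -18 + H²)
(T(1, h(2, -5)) + 327) + x(-4) = ((-18 + 1²) + 327) + (-6 - 4)/(15 - 4) = ((-18 + 1) + 327) - 10/11 = (-17 + 327) + (1/11)*(-10) = 310 - 10/11 = 3400/11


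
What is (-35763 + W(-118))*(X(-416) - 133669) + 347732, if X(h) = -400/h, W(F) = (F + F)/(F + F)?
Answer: 62147593605/13 ≈ 4.7806e+9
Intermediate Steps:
W(F) = 1 (W(F) = (2*F)/((2*F)) = (2*F)*(1/(2*F)) = 1)
(-35763 + W(-118))*(X(-416) - 133669) + 347732 = (-35763 + 1)*(-400/(-416) - 133669) + 347732 = -35762*(-400*(-1/416) - 133669) + 347732 = -35762*(25/26 - 133669) + 347732 = -35762*(-3475369/26) + 347732 = 62143073089/13 + 347732 = 62147593605/13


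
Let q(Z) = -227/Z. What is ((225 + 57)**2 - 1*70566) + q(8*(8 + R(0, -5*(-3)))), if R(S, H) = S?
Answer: 573085/64 ≈ 8954.5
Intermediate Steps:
((225 + 57)**2 - 1*70566) + q(8*(8 + R(0, -5*(-3)))) = ((225 + 57)**2 - 1*70566) - 227*1/(8*(8 + 0)) = (282**2 - 70566) - 227/(8*8) = (79524 - 70566) - 227/64 = 8958 - 227*1/64 = 8958 - 227/64 = 573085/64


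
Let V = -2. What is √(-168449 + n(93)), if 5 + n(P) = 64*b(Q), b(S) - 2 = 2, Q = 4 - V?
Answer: 17*I*√582 ≈ 410.12*I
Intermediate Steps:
Q = 6 (Q = 4 - 1*(-2) = 4 + 2 = 6)
b(S) = 4 (b(S) = 2 + 2 = 4)
n(P) = 251 (n(P) = -5 + 64*4 = -5 + 256 = 251)
√(-168449 + n(93)) = √(-168449 + 251) = √(-168198) = 17*I*√582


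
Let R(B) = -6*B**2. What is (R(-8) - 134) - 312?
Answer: -830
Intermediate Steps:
(R(-8) - 134) - 312 = (-6*(-8)**2 - 134) - 312 = (-6*64 - 134) - 312 = (-384 - 134) - 312 = -518 - 312 = -830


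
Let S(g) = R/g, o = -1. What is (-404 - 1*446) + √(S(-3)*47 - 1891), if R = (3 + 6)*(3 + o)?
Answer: -850 + I*√2173 ≈ -850.0 + 46.615*I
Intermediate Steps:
R = 18 (R = (3 + 6)*(3 - 1) = 9*2 = 18)
S(g) = 18/g
(-404 - 1*446) + √(S(-3)*47 - 1891) = (-404 - 1*446) + √((18/(-3))*47 - 1891) = (-404 - 446) + √((18*(-⅓))*47 - 1891) = -850 + √(-6*47 - 1891) = -850 + √(-282 - 1891) = -850 + √(-2173) = -850 + I*√2173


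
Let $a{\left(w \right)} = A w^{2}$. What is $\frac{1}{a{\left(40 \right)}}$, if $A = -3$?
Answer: $- \frac{1}{4800} \approx -0.00020833$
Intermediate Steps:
$a{\left(w \right)} = - 3 w^{2}$
$\frac{1}{a{\left(40 \right)}} = \frac{1}{\left(-3\right) 40^{2}} = \frac{1}{\left(-3\right) 1600} = \frac{1}{-4800} = - \frac{1}{4800}$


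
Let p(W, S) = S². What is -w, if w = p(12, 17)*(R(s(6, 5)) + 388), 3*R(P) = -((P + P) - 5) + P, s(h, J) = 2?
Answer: -112421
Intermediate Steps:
R(P) = 5/3 - P/3 (R(P) = (-((P + P) - 5) + P)/3 = (-(2*P - 5) + P)/3 = (-(-5 + 2*P) + P)/3 = ((5 - 2*P) + P)/3 = (5 - P)/3 = 5/3 - P/3)
w = 112421 (w = 17²*((5/3 - ⅓*2) + 388) = 289*((5/3 - ⅔) + 388) = 289*(1 + 388) = 289*389 = 112421)
-w = -1*112421 = -112421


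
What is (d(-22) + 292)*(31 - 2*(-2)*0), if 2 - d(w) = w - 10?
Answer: 10106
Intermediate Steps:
d(w) = 12 - w (d(w) = 2 - (w - 10) = 2 - (-10 + w) = 2 + (10 - w) = 12 - w)
(d(-22) + 292)*(31 - 2*(-2)*0) = ((12 - 1*(-22)) + 292)*(31 - 2*(-2)*0) = ((12 + 22) + 292)*(31 + 4*0) = (34 + 292)*(31 + 0) = 326*31 = 10106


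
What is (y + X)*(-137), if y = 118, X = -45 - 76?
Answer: 411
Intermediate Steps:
X = -121
(y + X)*(-137) = (118 - 121)*(-137) = -3*(-137) = 411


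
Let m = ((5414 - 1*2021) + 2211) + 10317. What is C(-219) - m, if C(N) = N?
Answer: -16140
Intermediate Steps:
m = 15921 (m = ((5414 - 2021) + 2211) + 10317 = (3393 + 2211) + 10317 = 5604 + 10317 = 15921)
C(-219) - m = -219 - 1*15921 = -219 - 15921 = -16140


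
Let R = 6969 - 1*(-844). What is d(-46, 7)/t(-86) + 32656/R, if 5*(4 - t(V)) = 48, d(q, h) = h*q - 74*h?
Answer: 92662/601 ≈ 154.18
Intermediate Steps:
d(q, h) = -74*h + h*q
R = 7813 (R = 6969 + 844 = 7813)
t(V) = -28/5 (t(V) = 4 - ⅕*48 = 4 - 48/5 = -28/5)
d(-46, 7)/t(-86) + 32656/R = (7*(-74 - 46))/(-28/5) + 32656/7813 = (7*(-120))*(-5/28) + 32656*(1/7813) = -840*(-5/28) + 2512/601 = 150 + 2512/601 = 92662/601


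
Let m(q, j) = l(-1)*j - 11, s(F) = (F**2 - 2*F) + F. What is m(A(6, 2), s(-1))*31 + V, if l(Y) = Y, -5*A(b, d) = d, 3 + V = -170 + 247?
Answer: -329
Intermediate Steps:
V = 74 (V = -3 + (-170 + 247) = -3 + 77 = 74)
A(b, d) = -d/5
s(F) = F**2 - F
m(q, j) = -11 - j (m(q, j) = -j - 11 = -11 - j)
m(A(6, 2), s(-1))*31 + V = (-11 - (-1)*(-1 - 1))*31 + 74 = (-11 - (-1)*(-2))*31 + 74 = (-11 - 1*2)*31 + 74 = (-11 - 2)*31 + 74 = -13*31 + 74 = -403 + 74 = -329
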